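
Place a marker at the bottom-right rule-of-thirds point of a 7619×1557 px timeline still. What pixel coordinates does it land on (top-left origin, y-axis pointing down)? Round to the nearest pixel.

(5079, 1038)

The bottom-right point sits two-thirds of the way across and two-thirds of the way down.
x = 2 × 7619/3 ≈ 5079; y = 2 × 1557/3 ≈ 1038.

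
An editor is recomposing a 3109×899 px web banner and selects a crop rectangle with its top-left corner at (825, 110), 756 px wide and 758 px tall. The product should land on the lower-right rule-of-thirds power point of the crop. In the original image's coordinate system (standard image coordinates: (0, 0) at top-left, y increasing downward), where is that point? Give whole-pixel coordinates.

One third of the crop width 756 is 252.00 px.
One third of the crop height 758 is 252.67 px.
The lower-right point is two-thirds across and two-thirds down within the crop:
x = 825 + 2 × 252.00 ≈ 1329; y = 110 + 2 × 252.67 ≈ 615.

x = 1329 px, y = 615 px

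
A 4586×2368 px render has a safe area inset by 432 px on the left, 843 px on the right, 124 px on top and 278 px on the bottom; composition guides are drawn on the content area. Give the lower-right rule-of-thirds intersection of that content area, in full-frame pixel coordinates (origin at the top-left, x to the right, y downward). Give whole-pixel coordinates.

Content width = 4586 − 432 − 843 = 3311 px; content height = 2368 − 124 − 278 = 1966 px.
Lower-right is two-thirds across and two-thirds down within the content area.
x = 432 + 2 × 3311/3 = 432 + 2207.33 ≈ 2639
y = 124 + 2 × 1966/3 = 124 + 1310.67 ≈ 1435

(2639, 1435)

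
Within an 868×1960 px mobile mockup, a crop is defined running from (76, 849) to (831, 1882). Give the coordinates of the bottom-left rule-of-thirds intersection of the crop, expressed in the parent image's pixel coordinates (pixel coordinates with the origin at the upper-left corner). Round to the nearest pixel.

(328, 1538)

Crop width = 831 − 76 = 755 px; one third is 251.67 px.
Crop height = 1882 − 849 = 1033 px; one third is 344.33 px.
The bottom-left point is one-third across and two-thirds down within the crop:
x = 76 + 1 × 251.67 ≈ 328; y = 849 + 2 × 344.33 ≈ 1538.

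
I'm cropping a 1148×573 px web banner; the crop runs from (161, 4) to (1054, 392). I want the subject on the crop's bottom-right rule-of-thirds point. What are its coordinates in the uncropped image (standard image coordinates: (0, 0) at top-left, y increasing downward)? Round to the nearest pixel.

Crop width = 1054 − 161 = 893 px; one third is 297.67 px.
Crop height = 392 − 4 = 388 px; one third is 129.33 px.
The bottom-right point is two-thirds across and two-thirds down within the crop:
x = 161 + 2 × 297.67 ≈ 756; y = 4 + 2 × 129.33 ≈ 263.

x = 756 px, y = 263 px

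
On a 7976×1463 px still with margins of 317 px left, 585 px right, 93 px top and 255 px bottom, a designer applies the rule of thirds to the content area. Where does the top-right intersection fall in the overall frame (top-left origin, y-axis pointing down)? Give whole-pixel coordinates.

Content width = 7976 − 317 − 585 = 7074 px; content height = 1463 − 93 − 255 = 1115 px.
Top-right is two-thirds across and one-third down within the content area.
x = 317 + 2 × 7074/3 = 317 + 4716.00 ≈ 5033
y = 93 + 1 × 1115/3 = 93 + 371.67 ≈ 465

(5033, 465)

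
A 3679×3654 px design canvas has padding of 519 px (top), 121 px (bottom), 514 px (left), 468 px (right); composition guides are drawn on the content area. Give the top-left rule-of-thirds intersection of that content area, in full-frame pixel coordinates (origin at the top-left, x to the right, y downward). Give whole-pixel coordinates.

x = 1413 px, y = 1524 px

Content width = 3679 − 514 − 468 = 2697 px; content height = 3654 − 519 − 121 = 3014 px.
Top-left is one-third across and one-third down within the content area.
x = 514 + 1 × 2697/3 = 514 + 899.00 ≈ 1413
y = 519 + 1 × 3014/3 = 519 + 1004.67 ≈ 1524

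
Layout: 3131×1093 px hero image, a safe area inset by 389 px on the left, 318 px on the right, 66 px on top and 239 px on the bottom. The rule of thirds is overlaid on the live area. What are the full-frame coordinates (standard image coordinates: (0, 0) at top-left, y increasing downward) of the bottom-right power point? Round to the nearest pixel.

Content width = 3131 − 389 − 318 = 2424 px; content height = 1093 − 66 − 239 = 788 px.
Bottom-right is two-thirds across and two-thirds down within the live area.
x = 389 + 2 × 2424/3 = 389 + 1616.00 ≈ 2005
y = 66 + 2 × 788/3 = 66 + 525.33 ≈ 591

(2005, 591)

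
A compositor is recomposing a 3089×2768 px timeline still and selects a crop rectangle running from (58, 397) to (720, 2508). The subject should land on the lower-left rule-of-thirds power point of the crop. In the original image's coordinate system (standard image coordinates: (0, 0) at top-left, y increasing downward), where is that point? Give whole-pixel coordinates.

Crop width = 720 − 58 = 662 px; one third is 220.67 px.
Crop height = 2508 − 397 = 2111 px; one third is 703.67 px.
The lower-left point is one-third across and two-thirds down within the crop:
x = 58 + 1 × 220.67 ≈ 279; y = 397 + 2 × 703.67 ≈ 1804.

(279, 1804)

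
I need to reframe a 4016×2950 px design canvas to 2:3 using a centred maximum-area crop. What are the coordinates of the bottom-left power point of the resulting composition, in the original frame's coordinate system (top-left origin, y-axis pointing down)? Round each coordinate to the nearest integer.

4016/2950 > 2/3, so the 2:3 crop keeps the full height 2950 and trims width to 2950 × 2/3 = 1966.67 px.
Left offset = (4016 − 1966.67)/2 = 1024.67 px; top offset = 0.
Bottom-left is one-third across and two-thirds down within the crop:
x = 1024.67 + 1 × 1966.67/3 ≈ 1680; y = 0.00 + 2 × 2950.00/3 ≈ 1967.

x = 1680 px, y = 1967 px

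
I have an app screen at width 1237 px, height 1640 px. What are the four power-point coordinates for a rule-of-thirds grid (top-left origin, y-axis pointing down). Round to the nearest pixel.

One third of 1237 is 412.33; one third of 1640 is 546.67.
Vertical third lines at x = 412 and x = 825; horizontal third lines at y = 547 and y = 1093.

(412, 547), (825, 547), (412, 1093), (825, 1093)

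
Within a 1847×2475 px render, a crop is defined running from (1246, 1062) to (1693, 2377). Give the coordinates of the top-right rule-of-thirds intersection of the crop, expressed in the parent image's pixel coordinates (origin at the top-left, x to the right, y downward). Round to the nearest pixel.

(1544, 1500)

Crop width = 1693 − 1246 = 447 px; one third is 149.00 px.
Crop height = 2377 − 1062 = 1315 px; one third is 438.33 px.
The top-right point is two-thirds across and one-third down within the crop:
x = 1246 + 2 × 149.00 ≈ 1544; y = 1062 + 1 × 438.33 ≈ 1500.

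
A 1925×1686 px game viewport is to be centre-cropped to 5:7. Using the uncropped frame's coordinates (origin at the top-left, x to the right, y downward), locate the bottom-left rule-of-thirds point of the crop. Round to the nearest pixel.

1925/1686 > 5/7, so the 5:7 crop keeps the full height 1686 and trims width to 1686 × 5/7 = 1204.29 px.
Left offset = (1925 − 1204.29)/2 = 360.36 px; top offset = 0.
Bottom-left is one-third across and two-thirds down within the crop:
x = 360.36 + 1 × 1204.29/3 ≈ 762; y = 0.00 + 2 × 1686.00/3 ≈ 1124.

x = 762 px, y = 1124 px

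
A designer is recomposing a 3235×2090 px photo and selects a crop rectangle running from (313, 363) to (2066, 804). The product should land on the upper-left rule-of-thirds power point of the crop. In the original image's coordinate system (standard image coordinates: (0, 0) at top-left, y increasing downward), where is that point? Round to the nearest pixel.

Crop width = 2066 − 313 = 1753 px; one third is 584.33 px.
Crop height = 804 − 363 = 441 px; one third is 147.00 px.
The upper-left point is one-third across and one-third down within the crop:
x = 313 + 1 × 584.33 ≈ 897; y = 363 + 1 × 147.00 ≈ 510.

x = 897 px, y = 510 px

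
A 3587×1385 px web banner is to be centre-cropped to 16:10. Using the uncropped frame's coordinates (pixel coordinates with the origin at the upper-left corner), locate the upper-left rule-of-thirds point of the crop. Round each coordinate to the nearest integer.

3587/1385 > 16/10, so the 16:10 crop keeps the full height 1385 and trims width to 1385 × 16/10 = 2216.00 px.
Left offset = (3587 − 2216.00)/2 = 685.50 px; top offset = 0.
Upper-left is one-third across and one-third down within the crop:
x = 685.50 + 1 × 2216.00/3 ≈ 1424; y = 0.00 + 1 × 1385.00/3 ≈ 462.

(1424, 462)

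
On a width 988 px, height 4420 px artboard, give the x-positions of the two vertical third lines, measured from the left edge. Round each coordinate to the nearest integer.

988 / 3 = 329.33, so the vertical lines sit at one and two thirds of 988.

329 px and 659 px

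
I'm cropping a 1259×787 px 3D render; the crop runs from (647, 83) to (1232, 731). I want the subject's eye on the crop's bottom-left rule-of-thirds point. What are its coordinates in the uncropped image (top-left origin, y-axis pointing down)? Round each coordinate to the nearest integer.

Crop width = 1232 − 647 = 585 px; one third is 195.00 px.
Crop height = 731 − 83 = 648 px; one third is 216.00 px.
The bottom-left point is one-third across and two-thirds down within the crop:
x = 647 + 1 × 195.00 ≈ 842; y = 83 + 2 × 216.00 ≈ 515.

x = 842 px, y = 515 px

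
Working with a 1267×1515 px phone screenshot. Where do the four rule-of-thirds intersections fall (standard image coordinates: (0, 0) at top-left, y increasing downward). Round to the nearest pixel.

One third of 1267 is 422.33; one third of 1515 is 505.
Vertical third lines at x = 422 and x = 845; horizontal third lines at y = 505 and y = 1010.

(422, 505), (845, 505), (422, 1010), (845, 1010)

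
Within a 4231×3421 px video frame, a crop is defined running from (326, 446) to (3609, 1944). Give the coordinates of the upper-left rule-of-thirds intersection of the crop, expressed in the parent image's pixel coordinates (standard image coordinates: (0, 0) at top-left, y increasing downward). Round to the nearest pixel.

Crop width = 3609 − 326 = 3283 px; one third is 1094.33 px.
Crop height = 1944 − 446 = 1498 px; one third is 499.33 px.
The upper-left point is one-third across and one-third down within the crop:
x = 326 + 1 × 1094.33 ≈ 1420; y = 446 + 1 × 499.33 ≈ 945.

(1420, 945)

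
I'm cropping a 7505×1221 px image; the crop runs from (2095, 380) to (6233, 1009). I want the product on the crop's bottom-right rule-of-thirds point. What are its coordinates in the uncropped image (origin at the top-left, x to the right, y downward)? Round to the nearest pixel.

Crop width = 6233 − 2095 = 4138 px; one third is 1379.33 px.
Crop height = 1009 − 380 = 629 px; one third is 209.67 px.
The bottom-right point is two-thirds across and two-thirds down within the crop:
x = 2095 + 2 × 1379.33 ≈ 4854; y = 380 + 2 × 209.67 ≈ 799.

(4854, 799)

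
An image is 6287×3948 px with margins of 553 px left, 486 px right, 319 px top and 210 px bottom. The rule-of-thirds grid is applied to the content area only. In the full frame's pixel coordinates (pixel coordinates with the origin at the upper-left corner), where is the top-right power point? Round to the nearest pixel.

Content width = 6287 − 553 − 486 = 5248 px; content height = 3948 − 319 − 210 = 3419 px.
Top-right is two-thirds across and one-third down within the content area.
x = 553 + 2 × 5248/3 = 553 + 3498.67 ≈ 4052
y = 319 + 1 × 3419/3 = 319 + 1139.67 ≈ 1459

(4052, 1459)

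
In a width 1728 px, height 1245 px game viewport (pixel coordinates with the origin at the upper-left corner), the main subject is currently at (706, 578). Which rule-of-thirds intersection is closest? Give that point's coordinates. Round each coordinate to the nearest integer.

(576, 415)

Third lines: x ∈ {576, 1152}, y ∈ {415, 830}.
706 is closer to x = 576; 578 is closer to y = 415.
So the nearest intersection is the upper-left power point.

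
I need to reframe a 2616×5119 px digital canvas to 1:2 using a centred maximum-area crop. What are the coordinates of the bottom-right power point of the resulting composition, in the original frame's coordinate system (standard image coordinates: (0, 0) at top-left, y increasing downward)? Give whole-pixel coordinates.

2616/5119 > 1/2, so the 1:2 crop keeps the full height 5119 and trims width to 5119 × 1/2 = 2559.50 px.
Left offset = (2616 − 2559.50)/2 = 28.25 px; top offset = 0.
Bottom-right is two-thirds across and two-thirds down within the crop:
x = 28.25 + 2 × 2559.50/3 ≈ 1735; y = 0.00 + 2 × 5119.00/3 ≈ 3413.

(1735, 3413)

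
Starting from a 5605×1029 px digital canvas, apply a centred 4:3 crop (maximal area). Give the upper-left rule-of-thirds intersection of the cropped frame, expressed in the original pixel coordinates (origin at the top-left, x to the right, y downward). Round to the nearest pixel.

x = 2574 px, y = 343 px

5605/1029 > 4/3, so the 4:3 crop keeps the full height 1029 and trims width to 1029 × 4/3 = 1372.00 px.
Left offset = (5605 − 1372.00)/2 = 2116.50 px; top offset = 0.
Upper-left is one-third across and one-third down within the crop:
x = 2116.50 + 1 × 1372.00/3 ≈ 2574; y = 0.00 + 1 × 1029.00/3 ≈ 343.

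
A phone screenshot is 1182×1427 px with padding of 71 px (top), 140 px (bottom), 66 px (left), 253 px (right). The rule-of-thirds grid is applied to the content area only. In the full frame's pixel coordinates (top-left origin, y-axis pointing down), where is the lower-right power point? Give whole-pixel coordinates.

Content width = 1182 − 66 − 253 = 863 px; content height = 1427 − 71 − 140 = 1216 px.
Lower-right is two-thirds across and two-thirds down within the content area.
x = 66 + 2 × 863/3 = 66 + 575.33 ≈ 641
y = 71 + 2 × 1216/3 = 71 + 810.67 ≈ 882

(641, 882)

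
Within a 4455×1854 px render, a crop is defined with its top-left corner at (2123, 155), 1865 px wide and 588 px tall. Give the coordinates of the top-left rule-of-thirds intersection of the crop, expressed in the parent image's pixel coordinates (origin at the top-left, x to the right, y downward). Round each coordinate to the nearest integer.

(2745, 351)

One third of the crop width 1865 is 621.67 px.
One third of the crop height 588 is 196.00 px.
The top-left point is one-third across and one-third down within the crop:
x = 2123 + 1 × 621.67 ≈ 2745; y = 155 + 1 × 196.00 ≈ 351.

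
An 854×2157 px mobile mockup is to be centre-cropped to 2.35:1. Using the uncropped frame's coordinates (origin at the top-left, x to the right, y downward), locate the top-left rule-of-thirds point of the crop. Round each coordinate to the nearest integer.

854/2157 < 2.35/1, so the 2.35:1 crop keeps the full width 854 and trims height to 854 × 1/2.35 = 363.40 px.
Top offset = (2157 − 363.40)/2 = 896.80 px; left offset = 0.
Top-left is one-third across and one-third down within the crop:
x = 0.00 + 1 × 854.00/3 ≈ 285; y = 896.80 + 1 × 363.40/3 ≈ 1018.

x = 285 px, y = 1018 px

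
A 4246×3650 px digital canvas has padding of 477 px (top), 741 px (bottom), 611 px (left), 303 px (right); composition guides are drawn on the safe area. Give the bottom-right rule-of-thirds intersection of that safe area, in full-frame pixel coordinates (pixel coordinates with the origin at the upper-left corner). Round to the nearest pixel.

Content width = 4246 − 611 − 303 = 3332 px; content height = 3650 − 477 − 741 = 2432 px.
Bottom-right is two-thirds across and two-thirds down within the safe area.
x = 611 + 2 × 3332/3 = 611 + 2221.33 ≈ 2832
y = 477 + 2 × 2432/3 = 477 + 1621.33 ≈ 2098

x = 2832 px, y = 2098 px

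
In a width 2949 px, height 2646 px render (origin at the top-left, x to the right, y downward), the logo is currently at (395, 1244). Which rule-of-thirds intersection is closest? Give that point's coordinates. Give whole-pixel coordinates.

x = 983 px, y = 882 px

Third lines: x ∈ {983, 1966}, y ∈ {882, 1764}.
395 is closer to x = 983; 1244 is closer to y = 882.
So the nearest intersection is the upper-left power point.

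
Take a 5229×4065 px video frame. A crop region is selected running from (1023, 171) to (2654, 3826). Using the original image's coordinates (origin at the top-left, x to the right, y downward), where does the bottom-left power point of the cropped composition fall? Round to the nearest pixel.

x = 1567 px, y = 2608 px

Crop width = 2654 − 1023 = 1631 px; one third is 543.67 px.
Crop height = 3826 − 171 = 3655 px; one third is 1218.33 px.
The bottom-left point is one-third across and two-thirds down within the crop:
x = 1023 + 1 × 543.67 ≈ 1567; y = 171 + 2 × 1218.33 ≈ 2608.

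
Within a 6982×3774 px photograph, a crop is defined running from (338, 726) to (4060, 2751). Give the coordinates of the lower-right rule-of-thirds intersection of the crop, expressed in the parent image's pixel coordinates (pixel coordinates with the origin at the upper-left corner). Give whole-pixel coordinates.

(2819, 2076)

Crop width = 4060 − 338 = 3722 px; one third is 1240.67 px.
Crop height = 2751 − 726 = 2025 px; one third is 675.00 px.
The lower-right point is two-thirds across and two-thirds down within the crop:
x = 338 + 2 × 1240.67 ≈ 2819; y = 726 + 2 × 675.00 ≈ 2076.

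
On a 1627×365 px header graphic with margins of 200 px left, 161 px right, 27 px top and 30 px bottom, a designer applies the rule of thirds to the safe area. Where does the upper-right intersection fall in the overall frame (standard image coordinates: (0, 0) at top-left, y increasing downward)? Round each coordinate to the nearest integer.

x = 1044 px, y = 130 px

Content width = 1627 − 200 − 161 = 1266 px; content height = 365 − 27 − 30 = 308 px.
Upper-right is two-thirds across and one-third down within the safe area.
x = 200 + 2 × 1266/3 = 200 + 844.00 ≈ 1044
y = 27 + 1 × 308/3 = 27 + 102.67 ≈ 130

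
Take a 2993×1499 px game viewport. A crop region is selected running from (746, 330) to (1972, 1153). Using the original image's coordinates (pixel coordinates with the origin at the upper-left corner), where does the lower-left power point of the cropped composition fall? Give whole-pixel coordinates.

x = 1155 px, y = 879 px

Crop width = 1972 − 746 = 1226 px; one third is 408.67 px.
Crop height = 1153 − 330 = 823 px; one third is 274.33 px.
The lower-left point is one-third across and two-thirds down within the crop:
x = 746 + 1 × 408.67 ≈ 1155; y = 330 + 2 × 274.33 ≈ 879.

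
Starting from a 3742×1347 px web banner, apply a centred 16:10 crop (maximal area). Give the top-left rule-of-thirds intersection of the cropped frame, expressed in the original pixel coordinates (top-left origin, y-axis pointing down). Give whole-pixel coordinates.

x = 1512 px, y = 449 px

3742/1347 > 16/10, so the 16:10 crop keeps the full height 1347 and trims width to 1347 × 16/10 = 2155.20 px.
Left offset = (3742 − 2155.20)/2 = 793.40 px; top offset = 0.
Top-left is one-third across and one-third down within the crop:
x = 793.40 + 1 × 2155.20/3 ≈ 1512; y = 0.00 + 1 × 1347.00/3 ≈ 449.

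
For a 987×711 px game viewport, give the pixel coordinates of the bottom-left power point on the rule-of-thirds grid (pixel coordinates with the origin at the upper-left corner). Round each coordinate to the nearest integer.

(329, 474)

The bottom-left point sits one-third of the way across and two-thirds of the way down.
x = 1 × 987/3 ≈ 329; y = 2 × 711/3 ≈ 474.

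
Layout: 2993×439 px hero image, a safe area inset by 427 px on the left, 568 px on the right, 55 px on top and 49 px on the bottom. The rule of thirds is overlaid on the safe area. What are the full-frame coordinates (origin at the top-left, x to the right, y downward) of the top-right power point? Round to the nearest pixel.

Content width = 2993 − 427 − 568 = 1998 px; content height = 439 − 55 − 49 = 335 px.
Top-right is two-thirds across and one-third down within the safe area.
x = 427 + 2 × 1998/3 = 427 + 1332.00 ≈ 1759
y = 55 + 1 × 335/3 = 55 + 111.67 ≈ 167

x = 1759 px, y = 167 px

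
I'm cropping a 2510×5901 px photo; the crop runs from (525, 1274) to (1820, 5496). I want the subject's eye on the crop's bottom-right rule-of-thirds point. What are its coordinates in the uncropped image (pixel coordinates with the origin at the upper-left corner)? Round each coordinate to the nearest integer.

Crop width = 1820 − 525 = 1295 px; one third is 431.67 px.
Crop height = 5496 − 1274 = 4222 px; one third is 1407.33 px.
The bottom-right point is two-thirds across and two-thirds down within the crop:
x = 525 + 2 × 431.67 ≈ 1388; y = 1274 + 2 × 1407.33 ≈ 4089.

(1388, 4089)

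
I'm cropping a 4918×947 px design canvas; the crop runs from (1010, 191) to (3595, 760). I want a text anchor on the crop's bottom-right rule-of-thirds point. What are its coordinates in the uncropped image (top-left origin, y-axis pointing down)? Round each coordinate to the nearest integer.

x = 2733 px, y = 570 px

Crop width = 3595 − 1010 = 2585 px; one third is 861.67 px.
Crop height = 760 − 191 = 569 px; one third is 189.67 px.
The bottom-right point is two-thirds across and two-thirds down within the crop:
x = 1010 + 2 × 861.67 ≈ 2733; y = 191 + 2 × 189.67 ≈ 570.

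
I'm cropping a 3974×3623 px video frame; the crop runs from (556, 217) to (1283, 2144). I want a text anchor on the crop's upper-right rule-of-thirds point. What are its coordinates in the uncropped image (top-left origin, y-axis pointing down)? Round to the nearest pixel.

(1041, 859)

Crop width = 1283 − 556 = 727 px; one third is 242.33 px.
Crop height = 2144 − 217 = 1927 px; one third is 642.33 px.
The upper-right point is two-thirds across and one-third down within the crop:
x = 556 + 2 × 242.33 ≈ 1041; y = 217 + 1 × 642.33 ≈ 859.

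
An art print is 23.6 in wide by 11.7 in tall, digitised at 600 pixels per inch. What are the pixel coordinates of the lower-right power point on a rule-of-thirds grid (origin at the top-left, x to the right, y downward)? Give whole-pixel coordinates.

In pixels the canvas is 23.6 × 600 = 14160 wide and 11.7 × 600 = 7020 tall.
The lower-right point is two-thirds across and two-thirds down:
x = 2 × 14160/3 ≈ 9440; y = 2 × 7020/3 ≈ 4680.

x = 9440 px, y = 4680 px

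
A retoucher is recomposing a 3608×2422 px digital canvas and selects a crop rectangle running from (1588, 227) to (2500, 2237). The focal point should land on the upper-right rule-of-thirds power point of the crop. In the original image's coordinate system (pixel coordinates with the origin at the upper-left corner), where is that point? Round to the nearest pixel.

Crop width = 2500 − 1588 = 912 px; one third is 304.00 px.
Crop height = 2237 − 227 = 2010 px; one third is 670.00 px.
The upper-right point is two-thirds across and one-third down within the crop:
x = 1588 + 2 × 304.00 ≈ 2196; y = 227 + 1 × 670.00 ≈ 897.

x = 2196 px, y = 897 px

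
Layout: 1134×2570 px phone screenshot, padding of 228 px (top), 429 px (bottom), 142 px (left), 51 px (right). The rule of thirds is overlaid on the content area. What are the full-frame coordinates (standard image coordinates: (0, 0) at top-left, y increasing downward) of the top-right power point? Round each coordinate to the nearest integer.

Content width = 1134 − 142 − 51 = 941 px; content height = 2570 − 228 − 429 = 1913 px.
Top-right is two-thirds across and one-third down within the content area.
x = 142 + 2 × 941/3 = 142 + 627.33 ≈ 769
y = 228 + 1 × 1913/3 = 228 + 637.67 ≈ 866

x = 769 px, y = 866 px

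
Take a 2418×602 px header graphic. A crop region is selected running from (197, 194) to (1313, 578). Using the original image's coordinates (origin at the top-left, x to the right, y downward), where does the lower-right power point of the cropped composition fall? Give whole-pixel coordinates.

x = 941 px, y = 450 px

Crop width = 1313 − 197 = 1116 px; one third is 372.00 px.
Crop height = 578 − 194 = 384 px; one third is 128.00 px.
The lower-right point is two-thirds across and two-thirds down within the crop:
x = 197 + 2 × 372.00 ≈ 941; y = 194 + 2 × 128.00 ≈ 450.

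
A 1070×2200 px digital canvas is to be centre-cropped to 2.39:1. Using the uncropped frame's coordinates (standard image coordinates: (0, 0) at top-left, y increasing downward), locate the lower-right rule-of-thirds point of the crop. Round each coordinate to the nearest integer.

1070/2200 < 2.39/1, so the 2.39:1 crop keeps the full width 1070 and trims height to 1070 × 1/2.39 = 447.70 px.
Top offset = (2200 − 447.70)/2 = 876.15 px; left offset = 0.
Lower-right is two-thirds across and two-thirds down within the crop:
x = 0.00 + 2 × 1070.00/3 ≈ 713; y = 876.15 + 2 × 447.70/3 ≈ 1175.

x = 713 px, y = 1175 px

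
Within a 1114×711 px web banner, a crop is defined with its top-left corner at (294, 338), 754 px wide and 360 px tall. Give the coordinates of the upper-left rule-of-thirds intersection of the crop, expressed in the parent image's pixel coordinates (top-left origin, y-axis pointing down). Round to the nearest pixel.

x = 545 px, y = 458 px

One third of the crop width 754 is 251.33 px.
One third of the crop height 360 is 120.00 px.
The upper-left point is one-third across and one-third down within the crop:
x = 294 + 1 × 251.33 ≈ 545; y = 338 + 1 × 120.00 ≈ 458.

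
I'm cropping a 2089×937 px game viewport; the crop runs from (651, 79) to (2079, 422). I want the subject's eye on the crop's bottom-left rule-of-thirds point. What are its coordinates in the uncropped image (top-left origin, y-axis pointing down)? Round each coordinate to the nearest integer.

Crop width = 2079 − 651 = 1428 px; one third is 476.00 px.
Crop height = 422 − 79 = 343 px; one third is 114.33 px.
The bottom-left point is one-third across and two-thirds down within the crop:
x = 651 + 1 × 476.00 ≈ 1127; y = 79 + 2 × 114.33 ≈ 308.

(1127, 308)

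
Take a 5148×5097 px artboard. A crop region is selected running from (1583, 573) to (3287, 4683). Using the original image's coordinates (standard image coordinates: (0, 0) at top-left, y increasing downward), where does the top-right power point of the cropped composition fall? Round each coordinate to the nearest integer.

Crop width = 3287 − 1583 = 1704 px; one third is 568.00 px.
Crop height = 4683 − 573 = 4110 px; one third is 1370.00 px.
The top-right point is two-thirds across and one-third down within the crop:
x = 1583 + 2 × 568.00 ≈ 2719; y = 573 + 1 × 1370.00 ≈ 1943.

x = 2719 px, y = 1943 px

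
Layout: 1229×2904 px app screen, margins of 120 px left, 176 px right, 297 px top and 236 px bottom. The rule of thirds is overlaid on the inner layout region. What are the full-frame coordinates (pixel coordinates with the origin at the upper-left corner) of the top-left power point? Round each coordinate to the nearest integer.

(431, 1087)

Content width = 1229 − 120 − 176 = 933 px; content height = 2904 − 297 − 236 = 2371 px.
Top-left is one-third across and one-third down within the inner layout region.
x = 120 + 1 × 933/3 = 120 + 311.00 ≈ 431
y = 297 + 1 × 2371/3 = 297 + 790.33 ≈ 1087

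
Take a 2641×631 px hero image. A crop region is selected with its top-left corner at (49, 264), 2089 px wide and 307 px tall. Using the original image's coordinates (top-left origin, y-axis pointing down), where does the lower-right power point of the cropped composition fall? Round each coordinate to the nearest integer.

One third of the crop width 2089 is 696.33 px.
One third of the crop height 307 is 102.33 px.
The lower-right point is two-thirds across and two-thirds down within the crop:
x = 49 + 2 × 696.33 ≈ 1442; y = 264 + 2 × 102.33 ≈ 469.

x = 1442 px, y = 469 px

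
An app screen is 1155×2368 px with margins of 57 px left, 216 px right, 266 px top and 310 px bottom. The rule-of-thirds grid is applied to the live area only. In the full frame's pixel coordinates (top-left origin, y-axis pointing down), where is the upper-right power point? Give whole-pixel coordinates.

Content width = 1155 − 57 − 216 = 882 px; content height = 2368 − 266 − 310 = 1792 px.
Upper-right is two-thirds across and one-third down within the live area.
x = 57 + 2 × 882/3 = 57 + 588.00 ≈ 645
y = 266 + 1 × 1792/3 = 266 + 597.33 ≈ 863

(645, 863)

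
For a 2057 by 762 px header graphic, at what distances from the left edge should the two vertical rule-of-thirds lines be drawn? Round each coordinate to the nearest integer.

2057 / 3 = 685.67, so the vertical lines sit at one and two thirds of 2057.

x = 686 px and x = 1371 px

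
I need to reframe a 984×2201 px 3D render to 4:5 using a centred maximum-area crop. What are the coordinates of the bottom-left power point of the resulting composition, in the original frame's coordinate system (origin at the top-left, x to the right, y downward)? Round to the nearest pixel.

984/2201 < 4/5, so the 4:5 crop keeps the full width 984 and trims height to 984 × 5/4 = 1230.00 px.
Top offset = (2201 − 1230.00)/2 = 485.50 px; left offset = 0.
Bottom-left is one-third across and two-thirds down within the crop:
x = 0.00 + 1 × 984.00/3 ≈ 328; y = 485.50 + 2 × 1230.00/3 ≈ 1306.

x = 328 px, y = 1306 px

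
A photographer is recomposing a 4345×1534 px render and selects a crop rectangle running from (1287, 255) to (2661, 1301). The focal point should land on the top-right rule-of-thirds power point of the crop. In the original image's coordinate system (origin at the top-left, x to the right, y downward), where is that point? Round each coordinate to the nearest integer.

(2203, 604)

Crop width = 2661 − 1287 = 1374 px; one third is 458.00 px.
Crop height = 1301 − 255 = 1046 px; one third is 348.67 px.
The top-right point is two-thirds across and one-third down within the crop:
x = 1287 + 2 × 458.00 ≈ 2203; y = 255 + 1 × 348.67 ≈ 604.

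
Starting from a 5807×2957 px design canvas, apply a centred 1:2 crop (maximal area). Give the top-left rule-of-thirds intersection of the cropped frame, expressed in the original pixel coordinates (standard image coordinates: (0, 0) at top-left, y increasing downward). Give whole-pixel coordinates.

(2657, 986)

5807/2957 > 1/2, so the 1:2 crop keeps the full height 2957 and trims width to 2957 × 1/2 = 1478.50 px.
Left offset = (5807 − 1478.50)/2 = 2164.25 px; top offset = 0.
Top-left is one-third across and one-third down within the crop:
x = 2164.25 + 1 × 1478.50/3 ≈ 2657; y = 0.00 + 1 × 2957.00/3 ≈ 986.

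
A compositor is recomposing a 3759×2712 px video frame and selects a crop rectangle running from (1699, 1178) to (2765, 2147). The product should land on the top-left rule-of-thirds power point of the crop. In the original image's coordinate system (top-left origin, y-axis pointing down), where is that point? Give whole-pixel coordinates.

Crop width = 2765 − 1699 = 1066 px; one third is 355.33 px.
Crop height = 2147 − 1178 = 969 px; one third is 323.00 px.
The top-left point is one-third across and one-third down within the crop:
x = 1699 + 1 × 355.33 ≈ 2054; y = 1178 + 1 × 323.00 ≈ 1501.

(2054, 1501)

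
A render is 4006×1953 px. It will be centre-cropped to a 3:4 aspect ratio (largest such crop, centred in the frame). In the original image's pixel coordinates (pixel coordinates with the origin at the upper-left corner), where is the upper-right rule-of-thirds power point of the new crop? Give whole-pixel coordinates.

4006/1953 > 3/4, so the 3:4 crop keeps the full height 1953 and trims width to 1953 × 3/4 = 1464.75 px.
Left offset = (4006 − 1464.75)/2 = 1270.62 px; top offset = 0.
Upper-right is two-thirds across and one-third down within the crop:
x = 1270.62 + 2 × 1464.75/3 ≈ 2247; y = 0.00 + 1 × 1953.00/3 ≈ 651.

x = 2247 px, y = 651 px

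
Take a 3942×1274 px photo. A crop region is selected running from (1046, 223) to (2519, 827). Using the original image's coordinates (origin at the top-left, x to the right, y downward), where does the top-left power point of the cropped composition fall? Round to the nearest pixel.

(1537, 424)

Crop width = 2519 − 1046 = 1473 px; one third is 491.00 px.
Crop height = 827 − 223 = 604 px; one third is 201.33 px.
The top-left point is one-third across and one-third down within the crop:
x = 1046 + 1 × 491.00 ≈ 1537; y = 223 + 1 × 201.33 ≈ 424.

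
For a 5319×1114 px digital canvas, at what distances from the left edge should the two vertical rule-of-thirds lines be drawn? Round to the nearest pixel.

5319 / 3 = 1773, so the vertical lines sit at one and two thirds of 5319.

x = 1773 px and x = 3546 px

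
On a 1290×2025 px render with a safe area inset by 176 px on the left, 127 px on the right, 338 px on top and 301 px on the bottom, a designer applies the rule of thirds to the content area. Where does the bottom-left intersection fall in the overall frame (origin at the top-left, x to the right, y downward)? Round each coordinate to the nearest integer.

Content width = 1290 − 176 − 127 = 987 px; content height = 2025 − 338 − 301 = 1386 px.
Bottom-left is one-third across and two-thirds down within the content area.
x = 176 + 1 × 987/3 = 176 + 329.00 ≈ 505
y = 338 + 2 × 1386/3 = 338 + 924.00 ≈ 1262

x = 505 px, y = 1262 px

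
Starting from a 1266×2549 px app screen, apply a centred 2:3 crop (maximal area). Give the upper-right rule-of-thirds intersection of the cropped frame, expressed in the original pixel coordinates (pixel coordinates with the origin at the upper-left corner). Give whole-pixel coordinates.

1266/2549 < 2/3, so the 2:3 crop keeps the full width 1266 and trims height to 1266 × 3/2 = 1899.00 px.
Top offset = (2549 − 1899.00)/2 = 325.00 px; left offset = 0.
Upper-right is two-thirds across and one-third down within the crop:
x = 0.00 + 2 × 1266.00/3 ≈ 844; y = 325.00 + 1 × 1899.00/3 ≈ 958.

(844, 958)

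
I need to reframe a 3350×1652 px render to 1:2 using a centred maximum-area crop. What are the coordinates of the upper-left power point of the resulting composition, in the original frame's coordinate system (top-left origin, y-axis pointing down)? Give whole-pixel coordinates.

3350/1652 > 1/2, so the 1:2 crop keeps the full height 1652 and trims width to 1652 × 1/2 = 826.00 px.
Left offset = (3350 − 826.00)/2 = 1262.00 px; top offset = 0.
Upper-left is one-third across and one-third down within the crop:
x = 1262.00 + 1 × 826.00/3 ≈ 1537; y = 0.00 + 1 × 1652.00/3 ≈ 551.

(1537, 551)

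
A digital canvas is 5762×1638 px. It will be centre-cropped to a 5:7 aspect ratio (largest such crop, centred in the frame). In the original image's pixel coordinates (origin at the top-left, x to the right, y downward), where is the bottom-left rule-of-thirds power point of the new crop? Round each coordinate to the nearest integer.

x = 2686 px, y = 1092 px

5762/1638 > 5/7, so the 5:7 crop keeps the full height 1638 and trims width to 1638 × 5/7 = 1170.00 px.
Left offset = (5762 − 1170.00)/2 = 2296.00 px; top offset = 0.
Bottom-left is one-third across and two-thirds down within the crop:
x = 2296.00 + 1 × 1170.00/3 ≈ 2686; y = 0.00 + 2 × 1638.00/3 ≈ 1092.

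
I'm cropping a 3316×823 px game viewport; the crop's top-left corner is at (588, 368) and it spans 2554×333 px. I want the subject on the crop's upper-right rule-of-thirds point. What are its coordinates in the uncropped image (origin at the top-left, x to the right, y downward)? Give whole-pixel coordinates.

One third of the crop width 2554 is 851.33 px.
One third of the crop height 333 is 111.00 px.
The upper-right point is two-thirds across and one-third down within the crop:
x = 588 + 2 × 851.33 ≈ 2291; y = 368 + 1 × 111.00 ≈ 479.

(2291, 479)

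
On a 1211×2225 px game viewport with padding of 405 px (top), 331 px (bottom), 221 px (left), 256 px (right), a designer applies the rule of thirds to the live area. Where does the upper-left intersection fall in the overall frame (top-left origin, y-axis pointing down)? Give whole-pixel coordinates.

Content width = 1211 − 221 − 256 = 734 px; content height = 2225 − 405 − 331 = 1489 px.
Upper-left is one-third across and one-third down within the live area.
x = 221 + 1 × 734/3 = 221 + 244.67 ≈ 466
y = 405 + 1 × 1489/3 = 405 + 496.33 ≈ 901

x = 466 px, y = 901 px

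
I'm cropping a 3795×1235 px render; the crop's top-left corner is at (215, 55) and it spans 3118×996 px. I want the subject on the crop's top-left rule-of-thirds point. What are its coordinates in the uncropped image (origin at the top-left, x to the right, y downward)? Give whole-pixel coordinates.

x = 1254 px, y = 387 px

One third of the crop width 3118 is 1039.33 px.
One third of the crop height 996 is 332.00 px.
The top-left point is one-third across and one-third down within the crop:
x = 215 + 1 × 1039.33 ≈ 1254; y = 55 + 1 × 332.00 ≈ 387.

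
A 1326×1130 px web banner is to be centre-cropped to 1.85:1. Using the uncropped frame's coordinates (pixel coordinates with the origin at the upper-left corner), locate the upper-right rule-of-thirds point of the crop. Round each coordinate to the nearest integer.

(884, 446)

1326/1130 < 1.85/1, so the 1.85:1 crop keeps the full width 1326 and trims height to 1326 × 1/1.85 = 716.76 px.
Top offset = (1130 − 716.76)/2 = 206.62 px; left offset = 0.
Upper-right is two-thirds across and one-third down within the crop:
x = 0.00 + 2 × 1326.00/3 ≈ 884; y = 206.62 + 1 × 716.76/3 ≈ 446.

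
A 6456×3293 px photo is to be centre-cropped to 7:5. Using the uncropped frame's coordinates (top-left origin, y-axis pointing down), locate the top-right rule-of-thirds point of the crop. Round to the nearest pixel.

(3996, 1098)

6456/3293 > 7/5, so the 7:5 crop keeps the full height 3293 and trims width to 3293 × 7/5 = 4610.20 px.
Left offset = (6456 − 4610.20)/2 = 922.90 px; top offset = 0.
Top-right is two-thirds across and one-third down within the crop:
x = 922.90 + 2 × 4610.20/3 ≈ 3996; y = 0.00 + 1 × 3293.00/3 ≈ 1098.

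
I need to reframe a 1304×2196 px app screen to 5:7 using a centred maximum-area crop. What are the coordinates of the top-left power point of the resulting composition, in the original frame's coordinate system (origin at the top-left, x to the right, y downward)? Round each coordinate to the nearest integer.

1304/2196 < 5/7, so the 5:7 crop keeps the full width 1304 and trims height to 1304 × 7/5 = 1825.60 px.
Top offset = (2196 − 1825.60)/2 = 185.20 px; left offset = 0.
Top-left is one-third across and one-third down within the crop:
x = 0.00 + 1 × 1304.00/3 ≈ 435; y = 185.20 + 1 × 1825.60/3 ≈ 794.

(435, 794)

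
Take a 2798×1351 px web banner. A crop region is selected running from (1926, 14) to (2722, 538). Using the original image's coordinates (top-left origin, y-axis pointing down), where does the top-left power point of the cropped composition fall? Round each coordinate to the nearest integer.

Crop width = 2722 − 1926 = 796 px; one third is 265.33 px.
Crop height = 538 − 14 = 524 px; one third is 174.67 px.
The top-left point is one-third across and one-third down within the crop:
x = 1926 + 1 × 265.33 ≈ 2191; y = 14 + 1 × 174.67 ≈ 189.

(2191, 189)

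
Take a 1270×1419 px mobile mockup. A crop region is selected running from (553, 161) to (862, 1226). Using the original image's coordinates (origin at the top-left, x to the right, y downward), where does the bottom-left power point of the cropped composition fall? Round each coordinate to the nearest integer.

Crop width = 862 − 553 = 309 px; one third is 103.00 px.
Crop height = 1226 − 161 = 1065 px; one third is 355.00 px.
The bottom-left point is one-third across and two-thirds down within the crop:
x = 553 + 1 × 103.00 ≈ 656; y = 161 + 2 × 355.00 ≈ 871.

x = 656 px, y = 871 px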